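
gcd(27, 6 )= 3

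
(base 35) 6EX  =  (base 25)cen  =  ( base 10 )7873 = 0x1ec1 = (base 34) 6RJ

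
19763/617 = 32+19/617=32.03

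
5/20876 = 5/20876 = 0.00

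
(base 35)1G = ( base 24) 23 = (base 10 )51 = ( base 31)1k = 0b110011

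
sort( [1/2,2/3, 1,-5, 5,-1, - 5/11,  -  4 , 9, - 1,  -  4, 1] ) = [ - 5,-4 ,-4, - 1, - 1,-5/11 , 1/2, 2/3 , 1  ,  1, 5, 9]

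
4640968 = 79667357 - 75026389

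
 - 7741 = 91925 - 99666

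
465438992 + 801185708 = 1266624700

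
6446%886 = 244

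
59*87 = 5133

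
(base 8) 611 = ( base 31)CL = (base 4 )12021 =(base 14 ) 201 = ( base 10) 393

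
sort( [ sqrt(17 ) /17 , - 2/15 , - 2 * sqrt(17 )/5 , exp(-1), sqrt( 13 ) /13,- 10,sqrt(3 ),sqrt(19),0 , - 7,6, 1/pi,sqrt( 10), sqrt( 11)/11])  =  [-10, - 7,-2 * sqrt( 17) /5,-2/15,0,sqrt( 17)/17,sqrt( 13)/13,sqrt( 11)/11,1/pi,exp( -1 ), sqrt( 3 ),sqrt( 10), sqrt( 19), 6] 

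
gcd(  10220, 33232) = 4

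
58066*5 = 290330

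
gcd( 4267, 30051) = 1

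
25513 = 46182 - 20669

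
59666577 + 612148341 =671814918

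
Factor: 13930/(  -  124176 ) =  - 2^( - 3 )*3^( - 1)*5^1  *  7^1*13^(-1) = - 35/312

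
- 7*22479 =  - 157353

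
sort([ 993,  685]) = [ 685,  993]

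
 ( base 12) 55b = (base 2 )1100010111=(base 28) 107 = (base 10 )791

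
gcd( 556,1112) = 556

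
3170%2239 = 931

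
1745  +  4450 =6195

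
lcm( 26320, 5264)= 26320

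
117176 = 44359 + 72817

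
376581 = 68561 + 308020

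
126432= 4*31608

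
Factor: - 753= - 3^1*251^1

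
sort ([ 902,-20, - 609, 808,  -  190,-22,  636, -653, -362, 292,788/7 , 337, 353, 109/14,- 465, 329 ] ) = [ -653,  -  609,-465 ,- 362, - 190, - 22, - 20, 109/14 , 788/7, 292,329, 337, 353, 636, 808, 902] 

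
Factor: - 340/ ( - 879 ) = 2^2*3^( - 1)*5^1*17^1*293^(-1)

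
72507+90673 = 163180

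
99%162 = 99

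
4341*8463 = 36737883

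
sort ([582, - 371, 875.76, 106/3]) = [-371, 106/3,582,875.76] 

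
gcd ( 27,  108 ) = 27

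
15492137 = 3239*4783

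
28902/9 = 3211 +1/3 = 3211.33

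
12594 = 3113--9481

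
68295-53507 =14788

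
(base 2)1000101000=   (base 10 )552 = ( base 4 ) 20220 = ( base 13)336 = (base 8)1050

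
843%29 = 2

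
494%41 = 2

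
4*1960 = 7840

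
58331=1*58331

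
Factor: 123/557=3^1*41^1*557^( - 1 ) 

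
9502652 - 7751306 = 1751346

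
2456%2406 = 50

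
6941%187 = 22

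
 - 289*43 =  - 12427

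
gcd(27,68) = 1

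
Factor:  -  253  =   - 11^1*  23^1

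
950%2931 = 950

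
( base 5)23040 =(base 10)1645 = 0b11001101101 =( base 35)1c0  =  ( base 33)1GS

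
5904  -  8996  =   - 3092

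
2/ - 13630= - 1 + 6814/6815=- 0.00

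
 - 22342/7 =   -  22342/7 = -3191.71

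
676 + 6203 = 6879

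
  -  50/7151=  - 1 + 7101/7151  =  - 0.01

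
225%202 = 23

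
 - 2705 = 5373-8078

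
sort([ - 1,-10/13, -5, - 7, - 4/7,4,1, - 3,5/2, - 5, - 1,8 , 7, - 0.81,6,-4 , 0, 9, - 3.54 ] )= [ - 7, - 5, - 5,  -  4, - 3.54, - 3 , - 1, - 1, - 0.81, - 10/13, - 4/7, 0,1, 5/2,  4,6,7, 8,9] 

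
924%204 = 108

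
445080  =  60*7418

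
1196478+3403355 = 4599833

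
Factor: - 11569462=-2^1*41^1*199^1 *709^1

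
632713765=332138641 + 300575124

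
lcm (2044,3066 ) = 6132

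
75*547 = 41025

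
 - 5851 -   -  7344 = 1493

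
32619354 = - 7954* ( - 4101)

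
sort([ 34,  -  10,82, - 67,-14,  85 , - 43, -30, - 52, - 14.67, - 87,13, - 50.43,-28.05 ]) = [  -  87,-67,  -  52,-50.43,- 43 , - 30,  -  28.05,-14.67, - 14, - 10,13,  34, 82,85]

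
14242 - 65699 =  - 51457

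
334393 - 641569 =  - 307176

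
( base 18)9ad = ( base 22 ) 697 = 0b110000100101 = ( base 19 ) 8BC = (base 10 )3109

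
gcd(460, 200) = 20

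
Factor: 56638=2^1*28319^1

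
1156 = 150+1006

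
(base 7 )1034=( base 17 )14B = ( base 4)11300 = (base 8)560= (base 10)368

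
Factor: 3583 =3583^1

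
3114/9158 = 1557/4579 = 0.34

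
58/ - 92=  - 29/46 = -  0.63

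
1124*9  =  10116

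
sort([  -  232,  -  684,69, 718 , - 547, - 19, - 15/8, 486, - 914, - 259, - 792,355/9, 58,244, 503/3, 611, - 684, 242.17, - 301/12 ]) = [ - 914, - 792, - 684, - 684, - 547, - 259, - 232, - 301/12, - 19,  -  15/8, 355/9,58, 69, 503/3, 242.17, 244, 486, 611, 718] 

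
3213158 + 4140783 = 7353941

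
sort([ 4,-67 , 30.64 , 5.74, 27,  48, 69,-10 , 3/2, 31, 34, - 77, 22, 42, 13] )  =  [-77, - 67,-10, 3/2, 4,5.74 , 13, 22, 27  ,  30.64 , 31 , 34,42, 48 , 69 ]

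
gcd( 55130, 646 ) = 2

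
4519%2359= 2160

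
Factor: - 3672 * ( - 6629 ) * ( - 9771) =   -  2^3*3^4*7^1*17^1 * 947^1  *3257^1=- 237842633448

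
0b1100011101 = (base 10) 797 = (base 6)3405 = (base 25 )16m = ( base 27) 12E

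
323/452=323/452   =  0.71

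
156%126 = 30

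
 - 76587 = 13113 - 89700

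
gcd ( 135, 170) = 5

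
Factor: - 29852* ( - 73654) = 2198719208 = 2^3 * 7^1 * 17^1*439^1*5261^1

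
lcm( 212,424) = 424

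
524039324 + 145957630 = 669996954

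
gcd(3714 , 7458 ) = 6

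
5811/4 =5811/4 = 1452.75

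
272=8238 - 7966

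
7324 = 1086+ 6238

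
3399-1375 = 2024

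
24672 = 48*514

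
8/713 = 8/713 = 0.01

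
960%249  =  213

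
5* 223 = 1115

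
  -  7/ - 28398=7/28398 = 0.00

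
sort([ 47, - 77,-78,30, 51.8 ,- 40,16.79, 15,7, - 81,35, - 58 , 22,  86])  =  [ - 81, - 78, - 77, - 58, - 40 , 7, 15,16.79,22,30 , 35,47,51.8,86 ] 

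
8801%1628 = 661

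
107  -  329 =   -  222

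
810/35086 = 405/17543 = 0.02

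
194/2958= 97/1479 =0.07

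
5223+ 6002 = 11225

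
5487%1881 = 1725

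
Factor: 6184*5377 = 33251368 = 2^3 * 19^1*283^1*773^1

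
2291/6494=2291/6494 = 0.35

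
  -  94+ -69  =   - 163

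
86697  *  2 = 173394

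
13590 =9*1510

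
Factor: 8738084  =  2^2 * 41^1*53281^1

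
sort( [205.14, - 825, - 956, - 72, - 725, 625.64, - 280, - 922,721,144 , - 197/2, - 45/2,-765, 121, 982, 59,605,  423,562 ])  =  [  -  956, - 922, - 825, - 765,-725, - 280, - 197/2,-72,  -  45/2, 59, 121, 144,205.14, 423,562, 605,625.64,721  ,  982]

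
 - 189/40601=-189/40601=- 0.00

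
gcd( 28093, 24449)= 1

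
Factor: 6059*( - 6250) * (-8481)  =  321164868750 = 2^1* 3^1*5^5*11^1*73^1*83^1*257^1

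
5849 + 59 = 5908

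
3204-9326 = -6122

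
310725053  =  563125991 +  - 252400938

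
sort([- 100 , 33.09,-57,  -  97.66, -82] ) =[ - 100, - 97.66, - 82,  -  57,33.09 ]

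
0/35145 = 0 = 0.00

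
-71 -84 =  - 155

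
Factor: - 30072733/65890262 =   -  2^( - 1 )*23^( - 1 ) * 29^ (- 1) *137^1*227^1*967^1 *49393^( - 1 ) 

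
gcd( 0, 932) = 932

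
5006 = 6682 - 1676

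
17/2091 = 1/123 = 0.01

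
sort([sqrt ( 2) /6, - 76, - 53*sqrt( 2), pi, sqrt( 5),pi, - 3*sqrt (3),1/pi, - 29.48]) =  [ - 76, - 53*sqrt ( 2 ), - 29.48,-3 *sqrt( 3),  sqrt(2)/6,1/pi,sqrt(5),  pi,pi ]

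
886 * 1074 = 951564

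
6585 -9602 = -3017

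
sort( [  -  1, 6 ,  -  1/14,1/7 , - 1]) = [ - 1, - 1, - 1/14,1/7, 6]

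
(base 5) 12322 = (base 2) 1111000010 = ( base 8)1702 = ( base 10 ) 962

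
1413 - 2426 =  - 1013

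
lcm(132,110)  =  660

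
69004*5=345020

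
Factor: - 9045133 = - 41^1*220613^1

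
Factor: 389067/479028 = 679/836 = 2^(  -  2)*7^1*11^(-1)*19^( - 1)*97^1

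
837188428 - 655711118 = 181477310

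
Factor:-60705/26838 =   -  95/42 = -2^ ( - 1)*3^( - 1) * 5^1*7^( - 1)*19^1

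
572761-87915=484846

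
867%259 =90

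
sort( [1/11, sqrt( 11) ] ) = [1/11, sqrt( 11)]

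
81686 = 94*869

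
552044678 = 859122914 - 307078236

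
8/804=2/201 = 0.01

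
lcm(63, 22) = 1386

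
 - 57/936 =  -19/312= - 0.06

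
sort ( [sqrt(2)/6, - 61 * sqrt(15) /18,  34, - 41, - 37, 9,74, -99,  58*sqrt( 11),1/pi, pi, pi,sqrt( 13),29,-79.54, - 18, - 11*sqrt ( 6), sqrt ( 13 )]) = [  -  99, - 79.54, - 41, -37, - 11*sqrt(6 ),  -  18, - 61*sqrt( 15 )/18,sqrt( 2) /6, 1/pi, pi, pi,  sqrt(13),sqrt (13 ),9,29, 34,74, 58*sqrt( 11)]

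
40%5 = 0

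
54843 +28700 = 83543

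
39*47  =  1833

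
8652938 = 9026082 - 373144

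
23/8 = 23/8 =2.88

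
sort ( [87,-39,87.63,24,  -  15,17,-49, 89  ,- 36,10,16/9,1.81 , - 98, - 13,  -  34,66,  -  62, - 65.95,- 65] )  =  [-98,-65.95,- 65, - 62, - 49,  -  39, - 36,-34, - 15, - 13,16/9, 1.81,10, 17 , 24, 66,87, 87.63,89]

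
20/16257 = 20/16257  =  0.00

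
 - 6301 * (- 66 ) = 415866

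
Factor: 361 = 19^2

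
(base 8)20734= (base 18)18DA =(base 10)8668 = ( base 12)5024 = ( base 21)JDG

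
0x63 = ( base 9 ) 120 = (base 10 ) 99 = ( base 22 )4b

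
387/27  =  14  +  1/3 = 14.33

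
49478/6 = 8246 + 1/3 = 8246.33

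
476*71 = 33796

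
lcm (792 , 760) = 75240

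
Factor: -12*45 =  - 540=-2^2*3^3 * 5^1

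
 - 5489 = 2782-8271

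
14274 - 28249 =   -  13975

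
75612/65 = 75612/65 = 1163.26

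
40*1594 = 63760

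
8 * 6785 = 54280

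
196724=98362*2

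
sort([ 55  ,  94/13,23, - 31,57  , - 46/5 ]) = [ - 31, - 46/5,94/13, 23,  55,57 ] 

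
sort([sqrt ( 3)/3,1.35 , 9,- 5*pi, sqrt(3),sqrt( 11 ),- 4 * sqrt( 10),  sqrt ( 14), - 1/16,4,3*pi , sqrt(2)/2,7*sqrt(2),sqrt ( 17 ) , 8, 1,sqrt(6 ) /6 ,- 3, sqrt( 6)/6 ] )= [ - 5*pi, - 4*sqrt( 10 ),  -  3,-1/16,sqrt( 6) /6,sqrt ( 6)/6, sqrt( 3)/3,sqrt ( 2 ) /2,1,1.35, sqrt(3),sqrt (11), sqrt(14),4,sqrt(17),8,9, 3*pi,  7*sqrt( 2 ) ] 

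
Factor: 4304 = 2^4*269^1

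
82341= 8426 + 73915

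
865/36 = 865/36 = 24.03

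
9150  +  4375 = 13525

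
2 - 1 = 1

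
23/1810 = 23/1810 = 0.01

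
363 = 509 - 146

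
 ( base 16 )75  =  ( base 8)165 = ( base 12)99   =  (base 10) 117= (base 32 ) 3l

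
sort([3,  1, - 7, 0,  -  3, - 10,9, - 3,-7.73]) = [-10, - 7.73, - 7, - 3 , - 3,0, 1,3,9] 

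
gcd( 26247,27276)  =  3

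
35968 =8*4496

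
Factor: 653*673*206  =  2^1*103^1*653^1*673^1 = 90530614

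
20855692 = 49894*418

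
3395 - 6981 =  - 3586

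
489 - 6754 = - 6265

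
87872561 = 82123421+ 5749140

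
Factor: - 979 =  -  11^1*89^1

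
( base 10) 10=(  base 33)a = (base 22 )a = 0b1010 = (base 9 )11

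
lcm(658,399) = 37506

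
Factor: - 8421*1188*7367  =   - 2^2*3^4*7^1*11^1*53^1*139^1 *401^1=-73700558316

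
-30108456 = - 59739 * 504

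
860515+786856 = 1647371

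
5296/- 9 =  - 5296/9 =- 588.44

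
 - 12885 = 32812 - 45697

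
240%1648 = 240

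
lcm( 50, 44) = 1100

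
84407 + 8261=92668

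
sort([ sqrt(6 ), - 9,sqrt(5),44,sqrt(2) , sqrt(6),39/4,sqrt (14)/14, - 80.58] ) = [ - 80.58,  -  9,sqrt(14)/14, sqrt(2 ),sqrt(5), sqrt ( 6),sqrt ( 6),  39/4,44]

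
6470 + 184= 6654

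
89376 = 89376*1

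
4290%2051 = 188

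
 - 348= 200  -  548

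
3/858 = 1/286 = 0.00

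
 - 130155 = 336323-466478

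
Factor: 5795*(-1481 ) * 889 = -5^1*7^1*19^1*61^1 * 127^1*1481^1 = - 7629749155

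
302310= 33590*9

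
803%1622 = 803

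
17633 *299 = 5272267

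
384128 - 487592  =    -  103464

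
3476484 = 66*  52674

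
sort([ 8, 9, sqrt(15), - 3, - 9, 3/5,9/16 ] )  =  [ - 9, - 3, 9/16, 3/5,sqrt(15 ), 8, 9]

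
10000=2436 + 7564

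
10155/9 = 1128+1/3 = 1128.33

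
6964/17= 6964/17  =  409.65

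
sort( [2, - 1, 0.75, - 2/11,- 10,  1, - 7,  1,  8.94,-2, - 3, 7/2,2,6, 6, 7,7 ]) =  [ - 10,  -  7,-3,-2,-1, - 2/11,0.75,1, 1,2 , 2, 7/2,6, 6, 7,  7,8.94] 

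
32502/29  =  32502/29=1120.76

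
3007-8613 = -5606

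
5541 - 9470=-3929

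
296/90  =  3 + 13/45 = 3.29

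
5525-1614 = 3911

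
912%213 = 60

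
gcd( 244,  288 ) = 4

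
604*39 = 23556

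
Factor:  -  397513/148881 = -3^( - 1) *31^1*  12823^1*49627^( - 1 ) 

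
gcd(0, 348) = 348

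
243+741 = 984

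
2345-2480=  - 135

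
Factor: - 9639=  - 3^4*7^1 * 17^1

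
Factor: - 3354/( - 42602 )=3^1*7^( - 1)*13^1*17^( - 1) *43^1 * 179^ ( - 1) = 1677/21301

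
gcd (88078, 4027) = 1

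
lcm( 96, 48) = 96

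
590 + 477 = 1067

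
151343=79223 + 72120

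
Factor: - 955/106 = -2^(  -  1)*5^1*53^(-1)*191^1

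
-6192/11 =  - 6192/11 = -562.91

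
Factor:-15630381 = -3^3*13^1*44531^1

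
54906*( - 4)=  - 219624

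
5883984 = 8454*696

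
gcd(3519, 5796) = 207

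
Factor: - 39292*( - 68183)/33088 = 2^( - 4)*19^1*41^1*1663^1 = 1295477/16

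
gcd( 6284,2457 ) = 1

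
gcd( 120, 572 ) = 4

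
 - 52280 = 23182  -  75462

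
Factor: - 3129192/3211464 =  -130383/133811 = - 3^3*11^1 * 439^1 * 133811^ ( - 1 ) 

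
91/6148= 91/6148= 0.01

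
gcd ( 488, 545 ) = 1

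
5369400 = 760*7065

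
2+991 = 993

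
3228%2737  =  491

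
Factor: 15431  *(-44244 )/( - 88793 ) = 2^2 *3^2* 13^1 *1187^1 * 1229^1*88793^ ( - 1) = 682729164/88793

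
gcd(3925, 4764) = 1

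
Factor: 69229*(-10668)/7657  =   - 738534972/7657 = - 2^2*3^1*7^1 * 13^( - 1 )*19^( - 1)*31^ ( - 1)* 107^1*127^1 * 647^1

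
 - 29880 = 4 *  ( - 7470)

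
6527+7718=14245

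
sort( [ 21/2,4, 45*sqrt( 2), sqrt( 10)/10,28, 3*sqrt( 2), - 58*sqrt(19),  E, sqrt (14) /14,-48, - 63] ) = [ - 58*sqrt( 19), - 63,-48, sqrt( 14)/14, sqrt( 10) /10,E, 4, 3*sqrt( 2), 21/2, 28, 45 *sqrt(2)] 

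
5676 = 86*66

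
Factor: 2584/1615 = 2^3*5^ (  -  1 ) = 8/5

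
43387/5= 43387/5 = 8677.40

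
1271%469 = 333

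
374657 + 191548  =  566205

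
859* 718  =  616762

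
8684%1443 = 26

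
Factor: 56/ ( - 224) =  - 2^(-2) = - 1/4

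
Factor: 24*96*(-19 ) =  - 2^8*3^2*19^1=- 43776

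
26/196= 13/98 = 0.13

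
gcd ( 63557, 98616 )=1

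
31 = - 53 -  - 84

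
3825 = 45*85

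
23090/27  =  23090/27 =855.19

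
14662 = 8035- - 6627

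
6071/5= 6071/5 = 1214.20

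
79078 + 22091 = 101169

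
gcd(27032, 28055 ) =31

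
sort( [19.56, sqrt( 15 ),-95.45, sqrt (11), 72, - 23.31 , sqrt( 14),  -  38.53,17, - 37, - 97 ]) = [ - 97, - 95.45, -38.53, - 37,-23.31,  sqrt( 11 ),sqrt( 14), sqrt( 15),17, 19.56, 72 ]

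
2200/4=550 = 550.00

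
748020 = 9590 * 78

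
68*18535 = 1260380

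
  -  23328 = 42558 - 65886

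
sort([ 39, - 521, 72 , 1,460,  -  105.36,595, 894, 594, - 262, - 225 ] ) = [ - 521,-262 , - 225, - 105.36, 1,39, 72, 460, 594, 595,894]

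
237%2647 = 237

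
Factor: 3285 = 3^2*5^1*73^1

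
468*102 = 47736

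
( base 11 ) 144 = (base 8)251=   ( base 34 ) 4x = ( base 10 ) 169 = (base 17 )9G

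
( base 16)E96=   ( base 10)3734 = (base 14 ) 150A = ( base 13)1913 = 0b111010010110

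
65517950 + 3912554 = 69430504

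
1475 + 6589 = 8064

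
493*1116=550188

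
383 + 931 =1314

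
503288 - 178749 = 324539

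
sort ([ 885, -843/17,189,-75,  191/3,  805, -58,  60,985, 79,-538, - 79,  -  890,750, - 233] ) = [- 890, - 538,-233, - 79, - 75,-58,-843/17, 60, 191/3,79, 189 , 750,805 , 885, 985]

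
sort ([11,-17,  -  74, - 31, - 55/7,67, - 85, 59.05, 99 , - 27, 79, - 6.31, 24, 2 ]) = [ - 85,  -  74, - 31, - 27, - 17, - 55/7, -6.31,2, 11, 24,59.05,67,79, 99] 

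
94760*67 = 6348920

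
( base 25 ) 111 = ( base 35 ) il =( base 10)651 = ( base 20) 1CB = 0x28B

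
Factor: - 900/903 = -300/301  =  - 2^2*3^1*5^2 * 7^(-1 )*43^ (-1) 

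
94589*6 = 567534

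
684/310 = 2  +  32/155 = 2.21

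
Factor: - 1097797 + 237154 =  - 3^2*7^1* 19^1*719^1 = - 860643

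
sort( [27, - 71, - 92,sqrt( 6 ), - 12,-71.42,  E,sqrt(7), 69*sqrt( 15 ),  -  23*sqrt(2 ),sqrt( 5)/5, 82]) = [ - 92, - 71.42 , - 71,-23 *sqrt( 2 ),  -  12,sqrt(5)/5,  sqrt( 6 ),sqrt( 7),E , 27, 82,69*sqrt( 15)]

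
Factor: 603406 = 2^1*301703^1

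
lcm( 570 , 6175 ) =37050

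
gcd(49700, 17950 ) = 50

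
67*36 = 2412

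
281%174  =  107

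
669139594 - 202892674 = 466246920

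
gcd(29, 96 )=1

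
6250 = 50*125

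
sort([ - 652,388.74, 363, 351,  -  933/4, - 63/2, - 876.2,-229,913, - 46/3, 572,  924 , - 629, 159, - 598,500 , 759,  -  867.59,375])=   [ - 876.2,  -  867.59, - 652, - 629, - 598, - 933/4,- 229, - 63/2, - 46/3, 159, 351, 363, 375, 388.74 , 500, 572 , 759, 913, 924 ]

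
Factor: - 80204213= - 80204213^1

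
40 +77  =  117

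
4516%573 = 505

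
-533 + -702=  - 1235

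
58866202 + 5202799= 64069001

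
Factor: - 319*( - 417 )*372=49484556=2^2 * 3^2*11^1 * 29^1 * 31^1*139^1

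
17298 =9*1922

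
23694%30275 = 23694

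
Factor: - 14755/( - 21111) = 3^( - 1 )  *5^1*13^1*31^ ( - 1 ) = 65/93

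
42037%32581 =9456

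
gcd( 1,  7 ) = 1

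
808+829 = 1637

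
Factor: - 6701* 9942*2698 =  - 179744380716 = - 2^2*3^1*19^1 * 71^1*1657^1 * 6701^1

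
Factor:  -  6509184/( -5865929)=2^7*3^1*11^1*23^1 * 47^ ( - 1)*67^1*137^( - 1 )*911^ (  -  1)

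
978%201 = 174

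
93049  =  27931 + 65118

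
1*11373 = 11373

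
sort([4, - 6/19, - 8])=[-8, - 6/19,4]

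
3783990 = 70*54057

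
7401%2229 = 714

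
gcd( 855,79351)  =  1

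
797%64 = 29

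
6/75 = 2/25 = 0.08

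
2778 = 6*463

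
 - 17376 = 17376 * ( - 1 )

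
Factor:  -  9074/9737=- 2^1*7^( - 1)*107^(  -  1)*349^1 = -698/749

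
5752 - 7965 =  - 2213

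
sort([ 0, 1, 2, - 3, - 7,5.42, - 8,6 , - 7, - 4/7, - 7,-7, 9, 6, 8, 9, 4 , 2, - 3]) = [-8  ,- 7, - 7,-7, - 7  ,  -  3,-3,  -  4/7, 0, 1,2,2, 4,5.42, 6,6, 8,9, 9 ]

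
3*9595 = 28785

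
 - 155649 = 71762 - 227411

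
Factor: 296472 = 2^3*3^1*11^1*1123^1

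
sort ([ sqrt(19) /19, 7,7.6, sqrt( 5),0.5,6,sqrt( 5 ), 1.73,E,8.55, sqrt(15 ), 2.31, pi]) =[ sqrt (19 )/19, 0.5, 1.73,sqrt(5 ), sqrt(5), 2.31,E,  pi, sqrt(15),6,7, 7.6, 8.55 ] 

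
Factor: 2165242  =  2^1*1082621^1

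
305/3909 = 305/3909 = 0.08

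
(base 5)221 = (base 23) 2f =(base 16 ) 3D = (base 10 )61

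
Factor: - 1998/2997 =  - 2/3 = -2^1*3^( - 1 ) 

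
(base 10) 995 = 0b1111100011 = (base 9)1325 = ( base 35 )SF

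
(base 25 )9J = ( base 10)244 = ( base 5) 1434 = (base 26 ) 9a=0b11110100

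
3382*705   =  2384310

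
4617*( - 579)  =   - 2673243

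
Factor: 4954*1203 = 5959662 = 2^1*3^1* 401^1*2477^1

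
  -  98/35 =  - 3 + 1/5 = -2.80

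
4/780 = 1/195  =  0.01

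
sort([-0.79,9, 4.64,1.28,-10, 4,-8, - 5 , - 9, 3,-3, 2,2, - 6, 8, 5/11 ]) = [-10,-9, - 8, - 6, - 5, - 3, -0.79, 5/11, 1.28 , 2  ,  2, 3,4, 4.64 , 8,9 ] 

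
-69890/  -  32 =2184 + 1/16 = 2184.06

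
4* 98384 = 393536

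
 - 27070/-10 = 2707/1 =2707.00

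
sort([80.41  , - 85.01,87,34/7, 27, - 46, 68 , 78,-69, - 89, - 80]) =[ - 89,-85.01, - 80, - 69 , - 46,34/7,  27 , 68, 78,80.41,  87 ]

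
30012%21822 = 8190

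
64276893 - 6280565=57996328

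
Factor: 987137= 23^1*167^1*257^1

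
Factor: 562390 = 2^1*5^1 * 56239^1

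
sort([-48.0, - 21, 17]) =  [ - 48.0 ,- 21 , 17 ] 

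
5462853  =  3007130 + 2455723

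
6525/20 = 326 + 1/4 = 326.25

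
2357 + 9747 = 12104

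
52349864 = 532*98402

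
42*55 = 2310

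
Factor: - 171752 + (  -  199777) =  - 3^2 *41281^1 = - 371529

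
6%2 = 0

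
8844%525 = 444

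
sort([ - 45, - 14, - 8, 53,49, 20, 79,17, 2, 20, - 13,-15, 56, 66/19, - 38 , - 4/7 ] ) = [ - 45,-38,-15, - 14, - 13, - 8, - 4/7, 2, 66/19, 17, 20, 20,49,  53,56, 79] 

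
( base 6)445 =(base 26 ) 6H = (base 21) 85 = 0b10101101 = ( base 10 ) 173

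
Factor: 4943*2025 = 10009575 = 3^4*5^2* 4943^1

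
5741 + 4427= 10168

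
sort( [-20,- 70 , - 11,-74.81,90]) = [-74.81,-70, - 20,-11, 90]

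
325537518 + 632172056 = 957709574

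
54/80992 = 27/40496 = 0.00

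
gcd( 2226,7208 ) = 106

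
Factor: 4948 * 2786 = 13785128 =2^3*7^1*199^1*1237^1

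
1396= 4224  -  2828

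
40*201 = 8040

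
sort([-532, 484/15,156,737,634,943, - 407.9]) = [ - 532 , - 407.9,484/15,156, 634,737,943 ] 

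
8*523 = 4184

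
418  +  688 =1106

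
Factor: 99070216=2^3*7^1 * 1769111^1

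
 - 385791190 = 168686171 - 554477361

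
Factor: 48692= 2^2*7^1 *37^1*47^1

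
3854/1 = 3854 = 3854.00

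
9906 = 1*9906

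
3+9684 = 9687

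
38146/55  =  38146/55 = 693.56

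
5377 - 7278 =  - 1901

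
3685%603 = 67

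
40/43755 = 8/8751 = 0.00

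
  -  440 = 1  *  ( - 440) 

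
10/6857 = 10/6857 = 0.00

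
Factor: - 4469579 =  - 19^1*235241^1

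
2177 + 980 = 3157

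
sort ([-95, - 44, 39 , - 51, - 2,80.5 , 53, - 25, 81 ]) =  [ - 95 , - 51, - 44, - 25, - 2, 39 , 53, 80.5,81]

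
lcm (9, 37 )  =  333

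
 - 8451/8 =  - 1057 + 5/8 = -1056.38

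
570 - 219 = 351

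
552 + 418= 970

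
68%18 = 14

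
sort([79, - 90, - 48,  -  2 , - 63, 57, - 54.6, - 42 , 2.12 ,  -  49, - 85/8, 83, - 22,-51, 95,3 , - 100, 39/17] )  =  [ - 100,- 90,-63, - 54.6 , - 51, - 49, - 48 ,  -  42 , -22,  -  85/8, - 2, 2.12,39/17,3, 57,  79,83, 95] 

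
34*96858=3293172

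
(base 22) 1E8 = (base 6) 3412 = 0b1100100000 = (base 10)800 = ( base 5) 11200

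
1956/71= 27 + 39/71 = 27.55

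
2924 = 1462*2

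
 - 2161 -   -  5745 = 3584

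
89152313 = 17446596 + 71705717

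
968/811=1+157/811 = 1.19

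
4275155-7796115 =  - 3520960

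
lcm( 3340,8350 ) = 16700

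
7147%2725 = 1697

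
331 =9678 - 9347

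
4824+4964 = 9788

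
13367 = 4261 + 9106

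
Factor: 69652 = 2^2 * 11^1*1583^1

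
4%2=0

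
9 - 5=4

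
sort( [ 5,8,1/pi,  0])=[0, 1/pi, 5, 8] 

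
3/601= 3/601 = 0.00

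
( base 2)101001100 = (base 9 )408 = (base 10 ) 332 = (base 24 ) dk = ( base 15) 172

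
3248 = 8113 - 4865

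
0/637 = 0=0.00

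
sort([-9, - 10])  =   [ -10, - 9]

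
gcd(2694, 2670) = 6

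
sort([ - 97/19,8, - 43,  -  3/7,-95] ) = [-95,- 43, - 97/19,- 3/7,8 ] 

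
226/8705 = 226/8705= 0.03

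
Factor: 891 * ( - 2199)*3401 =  - 3^5*11^1 * 19^1 * 179^1*733^1 =- 6663609909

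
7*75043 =525301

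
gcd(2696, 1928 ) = 8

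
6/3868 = 3/1934=0.00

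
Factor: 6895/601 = 5^1*7^1*197^1 * 601^( - 1)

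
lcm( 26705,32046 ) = 160230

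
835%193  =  63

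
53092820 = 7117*7460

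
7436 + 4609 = 12045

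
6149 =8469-2320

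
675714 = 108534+567180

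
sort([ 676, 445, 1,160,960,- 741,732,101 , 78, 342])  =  [-741,1,78 , 101,160,  342, 445, 676,732,960 ] 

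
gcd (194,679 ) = 97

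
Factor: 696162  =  2^1*3^1*116027^1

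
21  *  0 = 0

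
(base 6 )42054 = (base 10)5650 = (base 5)140100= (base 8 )13022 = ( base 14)20B8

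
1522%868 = 654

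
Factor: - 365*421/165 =-3^( - 1 )*11^(  -  1) * 73^1*421^1 = - 30733/33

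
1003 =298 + 705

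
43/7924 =43/7924 = 0.01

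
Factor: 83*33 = 2739 = 3^1*11^1* 83^1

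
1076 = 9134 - 8058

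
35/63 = 5/9 = 0.56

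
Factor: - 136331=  -13^1*10487^1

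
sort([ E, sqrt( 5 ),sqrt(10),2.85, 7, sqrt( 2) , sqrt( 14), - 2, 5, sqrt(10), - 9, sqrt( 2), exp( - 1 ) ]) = [ - 9, - 2, exp( - 1), sqrt (2),sqrt( 2), sqrt( 5 ) , E, 2.85,sqrt( 10 ), sqrt(10 ), sqrt(14), 5,7 ] 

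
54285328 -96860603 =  - 42575275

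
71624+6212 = 77836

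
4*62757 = 251028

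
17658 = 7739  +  9919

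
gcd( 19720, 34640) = 40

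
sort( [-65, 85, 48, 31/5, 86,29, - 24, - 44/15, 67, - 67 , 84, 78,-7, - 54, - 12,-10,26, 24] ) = [ - 67,-65,  -  54, - 24, - 12, - 10,-7, - 44/15, 31/5,24,  26, 29, 48, 67, 78,  84,85, 86] 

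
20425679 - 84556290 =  - 64130611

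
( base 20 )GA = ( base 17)127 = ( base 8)512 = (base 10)330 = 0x14A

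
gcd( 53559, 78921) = 9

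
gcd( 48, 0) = 48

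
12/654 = 2/109 = 0.02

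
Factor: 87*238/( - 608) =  - 10353/304 = - 2^( - 4 )*3^1*7^1*17^1* 19^( - 1 )*29^1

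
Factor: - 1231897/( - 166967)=101^1*12197^1*166967^( -1 )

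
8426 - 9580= - 1154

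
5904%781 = 437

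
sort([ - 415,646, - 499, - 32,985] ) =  [-499 , - 415, - 32, 646, 985]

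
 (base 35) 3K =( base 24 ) 55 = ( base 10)125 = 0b1111101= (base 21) 5k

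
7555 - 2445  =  5110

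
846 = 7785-6939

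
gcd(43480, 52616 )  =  8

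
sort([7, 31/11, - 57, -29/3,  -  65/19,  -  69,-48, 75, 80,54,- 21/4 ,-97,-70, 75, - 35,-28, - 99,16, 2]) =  [  -  99, - 97 , - 70 , - 69, - 57,-48, - 35, - 28 ,-29/3,-21/4, - 65/19, 2,31/11,7, 16, 54, 75, 75, 80]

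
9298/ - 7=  - 9298/7 = -1328.29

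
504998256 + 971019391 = 1476017647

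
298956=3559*84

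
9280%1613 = 1215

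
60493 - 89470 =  - 28977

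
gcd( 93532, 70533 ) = 1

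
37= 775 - 738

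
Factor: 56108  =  2^2 * 13^2 * 83^1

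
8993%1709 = 448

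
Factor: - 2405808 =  - 2^4*3^3*5569^1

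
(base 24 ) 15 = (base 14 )21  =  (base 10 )29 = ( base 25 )14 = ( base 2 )11101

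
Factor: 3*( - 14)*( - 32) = 1344 = 2^6 *3^1*7^1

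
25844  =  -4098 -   -  29942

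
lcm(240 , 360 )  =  720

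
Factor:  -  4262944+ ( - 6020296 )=  -  10283240 =- 2^3*5^1*11^1*23371^1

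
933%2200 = 933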